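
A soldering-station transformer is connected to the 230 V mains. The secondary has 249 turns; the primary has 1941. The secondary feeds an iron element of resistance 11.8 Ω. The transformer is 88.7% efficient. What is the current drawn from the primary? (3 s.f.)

V_s = 230 × 249/1941 = 29.505 V.
I_s = V_s/R = 29.505/11.8 = 2.5005 A.
P_out = V_s I_s = 29.505 × 2.5005 = 73.777 W.
P_in = P_out/η = 73.777/0.887 = 83.176 W.
I_p = P_in/V_p = 83.176/230 = 0.362 A.

I_p ≈ 0.362 A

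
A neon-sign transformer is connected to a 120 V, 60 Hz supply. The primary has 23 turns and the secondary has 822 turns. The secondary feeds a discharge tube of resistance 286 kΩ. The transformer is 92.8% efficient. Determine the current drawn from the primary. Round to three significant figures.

I_p ≈ 0.578 A

V_s = 120 × 822/23 = 4288.7 V.
I_s = V_s/R = 4288.7/286000 = 0.014995 A.
P_out = V_s I_s = 4288.7 × 0.014995 = 64.311 W.
P_in = P_out/η = 64.311/0.928 = 69.301 W.
I_p = P_in/V_p = 69.301/120 = 0.578 A.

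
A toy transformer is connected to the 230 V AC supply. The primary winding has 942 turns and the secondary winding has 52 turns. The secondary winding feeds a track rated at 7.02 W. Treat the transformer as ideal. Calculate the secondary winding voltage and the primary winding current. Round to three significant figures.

V_s = V_p × N_s/N_p = 230 × 52/942 = 12.696 V.
I_s = P/V_s = 7.02/12.696 = 0.55291 A.
I_p = I_s × N_s/N_p = 0.55291 × 52/942 = 0.0305 A.

V_s ≈ 12.7 V, I_p ≈ 0.0305 A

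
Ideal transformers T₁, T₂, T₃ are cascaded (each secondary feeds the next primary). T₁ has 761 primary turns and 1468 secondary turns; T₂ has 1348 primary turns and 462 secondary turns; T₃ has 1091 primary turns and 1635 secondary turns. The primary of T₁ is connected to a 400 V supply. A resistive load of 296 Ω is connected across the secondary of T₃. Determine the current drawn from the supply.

Secondary of T₁: V = 400.00 × 1468/761 = 771.62 V.
Secondary of T₂: V = 771.62 × 462/1348 = 264.46 V.
Secondary of T₃: V = 264.46 × 1635/1091 = 396.32 V.
I_load = 396.32/296 = 1.3389 A, so P_out = 396.32 × 1.3389 = 530.64 W.
All ideal ⇒ P_in = P_out, so I_supply = 530.64/400 = 1.33 A.

I_supply ≈ 1.33 A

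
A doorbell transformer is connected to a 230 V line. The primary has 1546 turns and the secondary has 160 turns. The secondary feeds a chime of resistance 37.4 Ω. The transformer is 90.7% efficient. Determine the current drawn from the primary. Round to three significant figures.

I_p ≈ 0.0726 A

V_s = 230 × 160/1546 = 23.803 V.
I_s = V_s/R = 23.803/37.4 = 0.63645 A.
P_out = V_s I_s = 23.803 × 0.63645 = 15.150 W.
P_in = P_out/η = 15.150/0.907 = 16.703 W.
I_p = P_in/V_p = 16.703/230 = 0.0726 A.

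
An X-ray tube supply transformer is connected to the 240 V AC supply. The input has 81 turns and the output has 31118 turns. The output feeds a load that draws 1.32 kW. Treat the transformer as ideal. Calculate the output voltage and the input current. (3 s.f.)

V_out ≈ 92200 V, I_in ≈ 5.50 A

V_out = V_in × N_out/N_in = 240 × 31118/81 = 92201 V.
I_out = P/V_out = 1320/92201 = 0.014316 A.
I_in = I_out × N_out/N_in = 0.014316 × 31118/81 = 5.50 A.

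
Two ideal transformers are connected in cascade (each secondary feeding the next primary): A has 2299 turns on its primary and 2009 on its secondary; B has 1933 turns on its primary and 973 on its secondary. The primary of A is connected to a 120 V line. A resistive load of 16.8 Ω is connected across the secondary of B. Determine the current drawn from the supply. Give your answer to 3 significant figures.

I_supply ≈ 1.38 A

After A: V = 120.00 × 2009/2299 = 104.86 V.
After B: V = 104.86 × 973/1933 = 52.784 V.
I_load = 52.784/16.8 = 3.1419 A, so P_out = 52.784 × 3.1419 = 165.84 W.
All ideal ⇒ P_in = P_out, so I_supply = 165.84/120 = 1.38 A.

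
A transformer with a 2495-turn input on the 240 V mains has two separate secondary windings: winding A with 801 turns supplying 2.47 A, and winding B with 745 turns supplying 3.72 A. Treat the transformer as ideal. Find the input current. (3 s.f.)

I_in ≈ 1.90 A

V_A = 240 × 801/2495 = 77.050 V; V_B = 240 × 745/2495 = 71.663 V.
P_out = V_A I_A + V_B I_B = 77.050×2.47 + 71.663×3.72 = 190.31 + 266.59 = 456.90 W.
Ideal ⇒ P_in = P_out, so I_in = P_out/V_in = 456.90/240 = 1.90 A.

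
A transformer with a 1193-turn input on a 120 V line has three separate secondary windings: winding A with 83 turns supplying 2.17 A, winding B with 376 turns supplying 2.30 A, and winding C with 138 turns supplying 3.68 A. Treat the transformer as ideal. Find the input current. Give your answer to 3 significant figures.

I_in ≈ 1.30 A

V_A = 120 × 83/1193 = 8.3487 V; V_B = 120 × 376/1193 = 37.821 V; V_C = 120 × 138/1193 = 13.881 V.
P_out = V_A I_A + V_B I_B + V_C I_C = 8.3487×2.17 + 37.821×2.30 + 13.881×3.68 = 18.117 + 86.987 + 51.082 = 156.19 W.
Ideal ⇒ P_in = P_out, so I_in = P_out/V_in = 156.19/120 = 1.30 A.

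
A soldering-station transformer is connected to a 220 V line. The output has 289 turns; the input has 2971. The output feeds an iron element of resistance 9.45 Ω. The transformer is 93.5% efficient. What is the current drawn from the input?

I_in ≈ 0.236 A

V_out = 220 × 289/2971 = 21.400 V.
I_out = V_out/R = 21.400/9.45 = 2.2646 A.
P_out = V_out I_out = 21.400 × 2.2646 = 48.462 W.
P_in = P_out/η = 48.462/0.935 = 51.831 W.
I_in = P_in/V_in = 51.831/220 = 0.236 A.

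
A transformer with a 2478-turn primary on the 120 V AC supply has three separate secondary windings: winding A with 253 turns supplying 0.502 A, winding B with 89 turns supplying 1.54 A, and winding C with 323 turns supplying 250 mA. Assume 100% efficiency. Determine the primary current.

I_p ≈ 0.139 A

V_A = 120 × 253/2478 = 12.252 V; V_B = 120 × 89/2478 = 4.3099 V; V_C = 120 × 323/2478 = 15.642 V.
P_out = V_A I_A + V_B I_B + V_C I_C = 12.252×0.502 + 4.3099×1.54 + 15.642×0.250 = 6.1504 + 6.6373 + 3.9104 = 16.698 W.
Ideal ⇒ P_in = P_out, so I_p = P_out/V_p = 16.698/120 = 0.139 A.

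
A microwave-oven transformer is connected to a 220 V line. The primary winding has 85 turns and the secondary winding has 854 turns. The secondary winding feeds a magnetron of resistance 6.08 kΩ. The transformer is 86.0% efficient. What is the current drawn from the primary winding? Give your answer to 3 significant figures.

I_p ≈ 4.25 A

V_s = 220 × 854/85 = 2210.4 V.
I_s = V_s/R = 2210.4/6080 = 0.36354 A.
P_out = V_s I_s = 2210.4 × 0.36354 = 803.56 W.
P_in = P_out/η = 803.56/0.860 = 934.38 W.
I_p = P_in/V_p = 934.38/220 = 4.25 A.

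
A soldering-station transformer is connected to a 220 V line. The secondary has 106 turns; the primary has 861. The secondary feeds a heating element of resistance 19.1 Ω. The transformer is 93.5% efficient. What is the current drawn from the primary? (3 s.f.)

V_s = 220 × 106/861 = 27.085 V.
I_s = V_s/R = 27.085/19.1 = 1.4181 A.
P_out = V_s I_s = 27.085 × 1.4181 = 38.408 W.
P_in = P_out/η = 38.408/0.935 = 41.078 W.
I_p = P_in/V_p = 41.078/220 = 0.187 A.

I_p ≈ 0.187 A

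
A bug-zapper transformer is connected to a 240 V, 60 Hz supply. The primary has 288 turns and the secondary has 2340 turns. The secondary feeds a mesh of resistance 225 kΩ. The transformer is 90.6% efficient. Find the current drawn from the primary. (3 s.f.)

V_s = 240 × 2340/288 = 1950.0 V.
I_s = V_s/R = 1950.0/225000 = 0.0086667 A.
P_out = V_s I_s = 1950.0 × 0.0086667 = 16.900 W.
P_in = P_out/η = 16.900/0.906 = 18.653 W.
I_p = P_in/V_p = 18.653/240 = 0.0777 A.

I_p ≈ 0.0777 A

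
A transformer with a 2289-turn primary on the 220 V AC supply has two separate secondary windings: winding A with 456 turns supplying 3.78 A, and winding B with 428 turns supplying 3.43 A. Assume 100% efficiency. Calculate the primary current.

V_A = 220 × 456/2289 = 43.827 V; V_B = 220 × 428/2289 = 41.136 V.
P_out = V_A I_A + V_B I_B = 43.827×3.78 + 41.136×3.43 = 165.67 + 141.10 = 306.76 W.
Ideal ⇒ P_in = P_out, so I_p = P_out/V_p = 306.76/220 = 1.39 A.

I_p ≈ 1.39 A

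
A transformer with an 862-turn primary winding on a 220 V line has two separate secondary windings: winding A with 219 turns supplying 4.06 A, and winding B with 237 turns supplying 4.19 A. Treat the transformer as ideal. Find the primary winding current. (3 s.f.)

V_A = 220 × 219/862 = 55.893 V; V_B = 220 × 237/862 = 60.487 V.
P_out = V_A I_A + V_B I_B = 55.893×4.06 + 60.487×4.19 = 226.93 + 253.44 = 480.37 W.
Ideal ⇒ P_in = P_out, so I_p = P_out/V_p = 480.37/220 = 2.18 A.

I_p ≈ 2.18 A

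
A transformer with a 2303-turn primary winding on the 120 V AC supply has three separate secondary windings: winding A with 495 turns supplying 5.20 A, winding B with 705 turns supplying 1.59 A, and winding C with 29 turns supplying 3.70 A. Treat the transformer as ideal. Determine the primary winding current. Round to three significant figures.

I_p ≈ 1.65 A

V_A = 120 × 495/2303 = 25.792 V; V_B = 120 × 705/2303 = 36.735 V; V_C = 120 × 29/2303 = 1.5111 V.
P_out = V_A I_A + V_B I_B + V_C I_C = 25.792×5.20 + 36.735×1.59 + 1.5111×3.70 = 134.12 + 58.408 + 5.5910 = 198.12 W.
Ideal ⇒ P_in = P_out, so I_p = P_out/V_p = 198.12/120 = 1.65 A.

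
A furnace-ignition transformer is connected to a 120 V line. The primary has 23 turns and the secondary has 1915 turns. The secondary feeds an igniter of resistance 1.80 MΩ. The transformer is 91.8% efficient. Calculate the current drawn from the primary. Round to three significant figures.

I_p ≈ 0.503 A

V_s = 120 × 1915/23 = 9991.3 V.
I_s = V_s/R = 9991.3/(1.80×10^6) = 0.0055507 A.
P_out = V_s I_s = 9991.3 × 0.0055507 = 55.459 W.
P_in = P_out/η = 55.459/0.918 = 60.413 W.
I_p = P_in/V_p = 60.413/120 = 0.503 A.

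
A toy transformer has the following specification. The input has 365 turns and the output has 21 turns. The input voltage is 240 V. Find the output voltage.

V_out/V_in = N_out/N_in, so V_out = 240 × 21/365 = 13.8 V.

V_out ≈ 13.8 V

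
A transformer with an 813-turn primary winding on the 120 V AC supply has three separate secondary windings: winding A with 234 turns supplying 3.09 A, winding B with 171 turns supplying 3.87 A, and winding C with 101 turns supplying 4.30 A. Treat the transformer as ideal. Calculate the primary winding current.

V_A = 120 × 234/813 = 34.539 V; V_B = 120 × 171/813 = 25.240 V; V_C = 120 × 101/813 = 14.908 V.
P_out = V_A I_A + V_B I_B + V_C I_C = 34.539×3.09 + 25.240×3.87 + 14.908×4.30 = 106.72 + 97.678 + 64.103 = 268.51 W.
Ideal ⇒ P_in = P_out, so I_p = P_out/V_p = 268.51/120 = 2.24 A.

I_p ≈ 2.24 A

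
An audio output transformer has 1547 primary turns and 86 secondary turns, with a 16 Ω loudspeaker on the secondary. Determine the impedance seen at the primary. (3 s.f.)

Z_p ≈ 5180 Ω

Z_p = (N_p/N_s)² × Z_s = (1547/86)² × 16 = 5180 Ω.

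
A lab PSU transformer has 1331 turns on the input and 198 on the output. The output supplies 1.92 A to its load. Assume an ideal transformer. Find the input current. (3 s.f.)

For an ideal transformer I_in/I_out = N_out/N_in, so I_in = 1.92 × 198/1331 = 0.286 A.

I_in ≈ 0.286 A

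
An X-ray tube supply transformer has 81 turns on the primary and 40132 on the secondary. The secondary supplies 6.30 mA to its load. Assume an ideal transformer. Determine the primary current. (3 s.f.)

For an ideal transformer I_p/I_s = N_s/N_p, so I_p = 0.00630 × 40132/81 = 3.12 A.

I_p ≈ 3.12 A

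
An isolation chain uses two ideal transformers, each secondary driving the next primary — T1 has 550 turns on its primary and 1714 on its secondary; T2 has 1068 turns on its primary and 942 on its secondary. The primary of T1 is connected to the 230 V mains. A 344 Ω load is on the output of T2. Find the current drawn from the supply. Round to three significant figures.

After T1: V = 230.00 × 1714/550 = 716.76 V.
After T2: V = 716.76 × 942/1068 = 632.20 V.
I_load = 632.20/344 = 1.8378 A, so P_out = 632.20 × 1.8378 = 1161.9 W.
All ideal ⇒ P_in = P_out, so I_supply = 1161.9/230 = 5.05 A.

I_supply ≈ 5.05 A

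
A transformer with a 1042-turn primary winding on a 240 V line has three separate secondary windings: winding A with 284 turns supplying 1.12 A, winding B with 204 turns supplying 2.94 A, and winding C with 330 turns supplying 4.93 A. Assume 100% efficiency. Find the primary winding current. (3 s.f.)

V_A = 240 × 284/1042 = 65.413 V; V_B = 240 × 204/1042 = 46.987 V; V_C = 240 × 330/1042 = 76.008 V.
P_out = V_A I_A + V_B I_B + V_C I_C = 65.413×1.12 + 46.987×2.94 + 76.008×4.93 = 73.262 + 138.14 + 374.72 = 586.12 W.
Ideal ⇒ P_in = P_out, so I_p = P_out/V_p = 586.12/240 = 2.44 A.

I_p ≈ 2.44 A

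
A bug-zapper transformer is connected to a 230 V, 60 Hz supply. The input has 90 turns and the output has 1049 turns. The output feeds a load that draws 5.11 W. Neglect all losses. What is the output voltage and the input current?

V_out ≈ 2680 V, I_in ≈ 0.0222 A

V_out = V_in × N_out/N_in = 230 × 1049/90 = 2680.8 V.
I_out = P/V_out = 5.11/2680.8 = 0.0019062 A.
I_in = I_out × N_out/N_in = 0.0019062 × 1049/90 = 0.0222 A.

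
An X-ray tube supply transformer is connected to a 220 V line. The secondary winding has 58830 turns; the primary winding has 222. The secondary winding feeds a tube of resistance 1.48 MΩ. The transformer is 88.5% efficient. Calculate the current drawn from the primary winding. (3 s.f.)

I_p ≈ 11.8 A

V_s = 220 × 58830/222 = 58300 V.
I_s = V_s/R = 58300/(1.48×10^6) = 0.039392 A.
P_out = V_s I_s = 58300 × 0.039392 = 2296.5 W.
P_in = P_out/η = 2296.5/0.885 = 2595.0 W.
I_p = P_in/V_p = 2595.0/220 = 11.8 A.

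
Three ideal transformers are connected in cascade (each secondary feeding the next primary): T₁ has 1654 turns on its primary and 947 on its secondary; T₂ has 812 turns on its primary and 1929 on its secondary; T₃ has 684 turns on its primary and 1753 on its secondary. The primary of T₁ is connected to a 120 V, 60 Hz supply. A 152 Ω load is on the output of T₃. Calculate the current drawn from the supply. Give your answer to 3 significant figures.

Secondary of T₁: V = 120.00 × 947/1654 = 68.706 V.
Secondary of T₂: V = 68.706 × 1929/812 = 163.22 V.
Secondary of T₃: V = 163.22 × 1753/684 = 418.31 V.
I_load = 418.31/152 = 2.7520 A, so P_out = 418.31 × 2.7520 = 1151.2 W.
All ideal ⇒ P_in = P_out, so I_supply = 1151.2/120 = 9.59 A.

I_supply ≈ 9.59 A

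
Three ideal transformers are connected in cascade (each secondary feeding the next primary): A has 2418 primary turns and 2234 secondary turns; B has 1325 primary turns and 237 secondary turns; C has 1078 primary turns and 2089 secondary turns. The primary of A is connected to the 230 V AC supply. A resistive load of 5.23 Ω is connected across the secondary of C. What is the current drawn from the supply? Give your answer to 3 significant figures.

Secondary of A: V = 230.00 × 2234/2418 = 212.50 V.
Secondary of B: V = 212.50 × 237/1325 = 38.009 V.
Secondary of C: V = 38.009 × 2089/1078 = 73.656 V.
I_load = 73.656/5.23 = 14.083 A, so P_out = 73.656 × 14.083 = 1037.3 W.
All ideal ⇒ P_in = P_out, so I_supply = 1037.3/230 = 4.51 A.

I_supply ≈ 4.51 A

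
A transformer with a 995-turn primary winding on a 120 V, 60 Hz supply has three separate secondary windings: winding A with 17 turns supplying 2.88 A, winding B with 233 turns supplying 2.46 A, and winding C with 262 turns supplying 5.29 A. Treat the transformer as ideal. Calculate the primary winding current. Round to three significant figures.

I_p ≈ 2.02 A

V_A = 120 × 17/995 = 2.0503 V; V_B = 120 × 233/995 = 28.101 V; V_C = 120 × 262/995 = 31.598 V.
P_out = V_A I_A + V_B I_B + V_C I_C = 2.0503×2.88 + 28.101×2.46 + 31.598×5.29 = 5.9047 + 69.127 + 167.15 = 242.19 W.
Ideal ⇒ P_in = P_out, so I_p = P_out/V_p = 242.19/120 = 2.02 A.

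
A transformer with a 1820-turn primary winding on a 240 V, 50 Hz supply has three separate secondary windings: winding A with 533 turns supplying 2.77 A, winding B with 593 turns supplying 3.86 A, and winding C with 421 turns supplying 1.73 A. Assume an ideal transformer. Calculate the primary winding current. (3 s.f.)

V_A = 240 × 533/1820 = 70.286 V; V_B = 240 × 593/1820 = 78.198 V; V_C = 240 × 421/1820 = 55.516 V.
P_out = V_A I_A + V_B I_B + V_C I_C = 70.286×2.77 + 78.198×3.86 + 55.516×1.73 = 194.69 + 301.84 + 96.044 = 592.58 W.
Ideal ⇒ P_in = P_out, so I_p = P_out/V_p = 592.58/240 = 2.47 A.

I_p ≈ 2.47 A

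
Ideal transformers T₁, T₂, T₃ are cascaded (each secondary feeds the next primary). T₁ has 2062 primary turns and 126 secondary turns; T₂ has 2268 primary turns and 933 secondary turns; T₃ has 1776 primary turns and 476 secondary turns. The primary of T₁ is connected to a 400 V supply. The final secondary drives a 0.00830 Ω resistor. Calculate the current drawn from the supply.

Secondary of T₁: V = 400.00 × 126/2062 = 24.442 V.
Secondary of T₂: V = 24.442 × 933/2268 = 10.055 V.
Secondary of T₃: V = 10.055 × 476/1776 = 2.6949 V.
I_load = 2.6949/0.00830 = 324.69 A, so P_out = 2.6949 × 324.69 = 875.01 W.
All ideal ⇒ P_in = P_out, so I_supply = 875.01/400 = 2.19 A.

I_supply ≈ 2.19 A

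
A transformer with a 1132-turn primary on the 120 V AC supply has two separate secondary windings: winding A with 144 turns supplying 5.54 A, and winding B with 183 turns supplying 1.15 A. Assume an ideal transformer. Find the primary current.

V_A = 120 × 144/1132 = 15.265 V; V_B = 120 × 183/1132 = 19.399 V.
P_out = V_A I_A + V_B I_B = 15.265×5.54 + 19.399×1.15 = 84.568 + 22.309 = 106.88 W.
Ideal ⇒ P_in = P_out, so I_p = P_out/V_p = 106.88/120 = 0.891 A.

I_p ≈ 0.891 A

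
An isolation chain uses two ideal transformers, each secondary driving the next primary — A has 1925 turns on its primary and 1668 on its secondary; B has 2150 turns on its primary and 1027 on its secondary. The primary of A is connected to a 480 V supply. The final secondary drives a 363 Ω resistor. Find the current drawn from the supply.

I_supply ≈ 0.227 A

Secondary of A: V = 480.00 × 1668/1925 = 415.92 V.
Secondary of B: V = 415.92 × 1027/2150 = 198.67 V.
I_load = 198.67/363 = 0.54731 A, so P_out = 198.67 × 0.54731 = 108.74 W.
All ideal ⇒ P_in = P_out, so I_supply = 108.74/480 = 0.227 A.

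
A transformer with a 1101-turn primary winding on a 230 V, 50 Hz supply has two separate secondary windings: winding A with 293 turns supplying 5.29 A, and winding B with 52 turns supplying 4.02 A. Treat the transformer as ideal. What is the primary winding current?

V_A = 230 × 293/1101 = 61.208 V; V_B = 230 × 52/1101 = 10.863 V.
P_out = V_A I_A + V_B I_B = 61.208×5.29 + 10.863×4.02 = 323.79 + 43.669 = 367.46 W.
Ideal ⇒ P_in = P_out, so I_p = P_out/V_p = 367.46/230 = 1.60 A.

I_p ≈ 1.60 A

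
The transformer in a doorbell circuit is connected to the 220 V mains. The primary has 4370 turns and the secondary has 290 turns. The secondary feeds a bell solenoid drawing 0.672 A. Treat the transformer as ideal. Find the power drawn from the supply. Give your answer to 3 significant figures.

I_p = I_s × N_s/N_p = 0.672 × 290/4370 = 0.044595 A.
P = V_p I_p = 220 × 0.044595 = 9.81 W.

P ≈ 9.81 W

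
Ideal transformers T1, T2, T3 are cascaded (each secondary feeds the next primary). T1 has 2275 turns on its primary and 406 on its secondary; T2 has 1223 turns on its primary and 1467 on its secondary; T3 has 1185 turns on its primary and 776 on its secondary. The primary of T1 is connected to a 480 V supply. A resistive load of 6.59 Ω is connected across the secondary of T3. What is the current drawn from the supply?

I_supply ≈ 1.43 A

After T1: V = 480.00 × 406/2275 = 85.662 V.
After T2: V = 85.662 × 1467/1223 = 102.75 V.
After T3: V = 102.75 × 776/1185 = 67.287 V.
I_load = 67.287/6.59 = 10.211 A, so P_out = 67.287 × 10.211 = 687.04 W.
All ideal ⇒ P_in = P_out, so I_supply = 687.04/480 = 1.43 A.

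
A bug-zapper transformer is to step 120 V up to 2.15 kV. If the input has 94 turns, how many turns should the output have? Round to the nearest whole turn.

N_out/N_in = V_out/V_in, so N_out = 94 × 2150/120 = 1684.2 ≈ 1684 turns.

N_out = 1684 turns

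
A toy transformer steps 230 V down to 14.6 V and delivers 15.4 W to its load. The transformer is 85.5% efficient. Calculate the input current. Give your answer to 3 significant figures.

P_in = P_out/η = 15.4/0.855 = 18.012 W.
I_in = P_in/V_in = 18.012/230 = 0.0783 A.

I_in ≈ 0.0783 A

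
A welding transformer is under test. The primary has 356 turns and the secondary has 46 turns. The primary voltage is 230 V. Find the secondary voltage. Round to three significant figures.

V_s ≈ 29.7 V

V_s/V_p = N_s/N_p, so V_s = 230 × 46/356 = 29.7 V.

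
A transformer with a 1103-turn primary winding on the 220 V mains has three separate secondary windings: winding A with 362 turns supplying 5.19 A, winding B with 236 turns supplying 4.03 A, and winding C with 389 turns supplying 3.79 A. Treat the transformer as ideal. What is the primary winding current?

V_A = 220 × 362/1103 = 72.203 V; V_B = 220 × 236/1103 = 47.072 V; V_C = 220 × 389/1103 = 77.588 V.
P_out = V_A I_A + V_B I_B + V_C I_C = 72.203×5.19 + 47.072×4.03 + 77.588×3.79 = 374.73 + 189.70 + 294.06 = 858.49 W.
Ideal ⇒ P_in = P_out, so I_p = P_out/V_p = 858.49/220 = 3.90 A.

I_p ≈ 3.90 A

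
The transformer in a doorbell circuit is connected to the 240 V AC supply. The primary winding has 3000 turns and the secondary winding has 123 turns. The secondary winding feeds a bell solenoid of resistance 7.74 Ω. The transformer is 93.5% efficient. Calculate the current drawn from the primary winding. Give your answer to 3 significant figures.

V_s = 240 × 123/3000 = 9.8400 V.
I_s = V_s/R = 9.8400/7.74 = 1.2713 A.
P_out = V_s I_s = 9.8400 × 1.2713 = 12.510 W.
P_in = P_out/η = 12.510/0.935 = 13.379 W.
I_p = P_in/V_p = 13.379/240 = 0.0557 A.

I_p ≈ 0.0557 A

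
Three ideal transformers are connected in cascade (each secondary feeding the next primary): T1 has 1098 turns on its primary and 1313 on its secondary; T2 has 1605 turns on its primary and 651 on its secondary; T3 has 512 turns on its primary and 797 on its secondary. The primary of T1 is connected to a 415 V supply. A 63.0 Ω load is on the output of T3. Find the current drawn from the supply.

After T1: V = 415.00 × 1313/1098 = 496.26 V.
After T2: V = 496.26 × 651/1605 = 201.29 V.
After T3: V = 201.29 × 797/512 = 313.33 V.
I_load = 313.33/63.0 = 4.9735 A, so P_out = 313.33 × 4.9735 = 1558.4 W.
All ideal ⇒ P_in = P_out, so I_supply = 1558.4/415 = 3.76 A.

I_supply ≈ 3.76 A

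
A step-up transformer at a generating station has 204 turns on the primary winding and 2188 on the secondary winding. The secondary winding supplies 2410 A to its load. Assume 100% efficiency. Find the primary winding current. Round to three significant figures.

I_p ≈ 25800 A

For an ideal transformer I_p/I_s = N_s/N_p, so I_p = 2410 × 2188/204 = 25800 A.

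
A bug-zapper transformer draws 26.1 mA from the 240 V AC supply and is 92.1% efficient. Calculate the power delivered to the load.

P_in = V_p I_p = 240 × 0.0261 = 6.2640 W.
P_out = η P_in = 0.921 × 6.2640 = 5.77 W.

P_out ≈ 5.77 W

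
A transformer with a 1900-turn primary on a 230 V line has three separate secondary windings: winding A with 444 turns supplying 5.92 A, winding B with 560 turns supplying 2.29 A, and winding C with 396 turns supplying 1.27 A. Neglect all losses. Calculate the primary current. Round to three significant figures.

I_p ≈ 2.32 A

V_A = 230 × 444/1900 = 53.747 V; V_B = 230 × 560/1900 = 67.789 V; V_C = 230 × 396/1900 = 47.937 V.
P_out = V_A I_A + V_B I_B + V_C I_C = 53.747×5.92 + 67.789×2.29 + 47.937×1.27 = 318.18 + 155.24 + 60.880 = 534.30 W.
Ideal ⇒ P_in = P_out, so I_p = P_out/V_p = 534.30/230 = 2.32 A.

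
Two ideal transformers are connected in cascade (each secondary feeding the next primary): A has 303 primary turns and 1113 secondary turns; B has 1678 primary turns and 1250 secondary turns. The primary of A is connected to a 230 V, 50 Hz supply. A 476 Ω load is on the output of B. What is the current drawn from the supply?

After A: V = 230.00 × 1113/303 = 844.85 V.
After B: V = 844.85 × 1250/1678 = 629.36 V.
I_load = 629.36/476 = 1.3222 A, so P_out = 629.36 × 1.3222 = 832.13 W.
All ideal ⇒ P_in = P_out, so I_supply = 832.13/230 = 3.62 A.

I_supply ≈ 3.62 A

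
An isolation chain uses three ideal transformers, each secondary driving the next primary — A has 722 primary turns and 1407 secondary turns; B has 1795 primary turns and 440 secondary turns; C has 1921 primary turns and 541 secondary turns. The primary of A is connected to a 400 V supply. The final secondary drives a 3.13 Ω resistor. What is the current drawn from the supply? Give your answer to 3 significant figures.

I_supply ≈ 2.31 A

After A: V = 400.00 × 1407/722 = 779.50 V.
After B: V = 779.50 × 440/1795 = 191.08 V.
After C: V = 191.08 × 541/1921 = 53.811 V.
I_load = 53.811/3.13 = 17.192 A, so P_out = 53.811 × 17.192 = 925.14 W.
All ideal ⇒ P_in = P_out, so I_supply = 925.14/400 = 2.31 A.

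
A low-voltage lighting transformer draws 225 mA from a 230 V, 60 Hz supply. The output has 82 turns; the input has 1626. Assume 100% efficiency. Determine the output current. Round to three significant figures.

I_out/I_in = N_in/N_out, so I_out = 0.225 × 1626/82 = 4.46 A.

I_out ≈ 4.46 A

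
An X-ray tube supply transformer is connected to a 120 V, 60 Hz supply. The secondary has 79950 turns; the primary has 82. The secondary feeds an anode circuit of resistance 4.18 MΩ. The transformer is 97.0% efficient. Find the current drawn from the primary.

I_p ≈ 28.1 A

V_s = 120 × 79950/82 = 117000 V.
I_s = V_s/R = 117000/(4.18×10^6) = 0.027990 A.
P_out = V_s I_s = 117000 × 0.027990 = 3274.9 W.
P_in = P_out/η = 3274.9/0.970 = 3376.2 W.
I_p = P_in/V_p = 3376.2/120 = 28.1 A.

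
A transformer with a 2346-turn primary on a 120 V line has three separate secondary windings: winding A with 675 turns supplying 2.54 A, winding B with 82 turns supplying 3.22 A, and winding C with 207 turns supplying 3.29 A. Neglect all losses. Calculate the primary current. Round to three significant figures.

I_p ≈ 1.13 A

V_A = 120 × 675/2346 = 34.527 V; V_B = 120 × 82/2346 = 4.1944 V; V_C = 120 × 207/2346 = 10.588 V.
P_out = V_A I_A + V_B I_B + V_C I_C = 34.527×2.54 + 4.1944×3.22 + 10.588×3.29 = 87.698 + 13.506 + 34.835 = 136.04 W.
Ideal ⇒ P_in = P_out, so I_p = P_out/V_p = 136.04/120 = 1.13 A.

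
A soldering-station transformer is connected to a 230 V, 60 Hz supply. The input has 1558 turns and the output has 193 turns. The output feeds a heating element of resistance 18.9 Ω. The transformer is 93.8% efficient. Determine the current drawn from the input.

I_in ≈ 0.199 A

V_out = 230 × 193/1558 = 28.492 V.
I_out = V_out/R = 28.492/18.9 = 1.5075 A.
P_out = V_out I_out = 28.492 × 1.5075 = 42.951 W.
P_in = P_out/η = 42.951/0.938 = 45.790 W.
I_in = P_in/V_in = 45.790/230 = 0.199 A.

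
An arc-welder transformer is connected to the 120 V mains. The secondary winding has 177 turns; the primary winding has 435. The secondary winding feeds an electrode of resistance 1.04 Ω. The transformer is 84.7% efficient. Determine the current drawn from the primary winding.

V_s = 120 × 177/435 = 48.828 V.
I_s = V_s/R = 48.828/1.04 = 46.950 A.
P_out = V_s I_s = 48.828 × 46.950 = 2292.4 W.
P_in = P_out/η = 2292.4/0.847 = 2706.5 W.
I_p = P_in/V_p = 2706.5/120 = 22.6 A.

I_p ≈ 22.6 A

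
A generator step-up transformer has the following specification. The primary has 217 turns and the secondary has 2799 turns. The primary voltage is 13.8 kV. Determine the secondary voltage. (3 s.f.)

V_s ≈ 178000 V

V_s/V_p = N_s/N_p, so V_s = 13800 × 2799/217 = 178000 V.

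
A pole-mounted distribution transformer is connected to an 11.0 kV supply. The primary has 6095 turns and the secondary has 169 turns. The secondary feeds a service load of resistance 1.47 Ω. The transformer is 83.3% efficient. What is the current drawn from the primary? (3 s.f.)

I_p ≈ 6.91 A

V_s = 11000 × 169/6095 = 305.00 V.
I_s = V_s/R = 305.00/1.47 = 207.49 A.
P_out = V_s I_s = 305.00 × 207.49 = 63284 W.
P_in = P_out/η = 63284/0.833 = 75971 W.
I_p = P_in/V_p = 75971/11000 = 6.91 A.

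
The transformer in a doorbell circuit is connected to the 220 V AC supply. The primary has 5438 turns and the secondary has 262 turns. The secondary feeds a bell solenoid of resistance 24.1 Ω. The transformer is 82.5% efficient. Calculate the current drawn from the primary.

I_p ≈ 0.0257 A

V_s = 220 × 262/5438 = 10.599 V.
I_s = V_s/R = 10.599/24.1 = 0.43981 A.
P_out = V_s I_s = 10.599 × 0.43981 = 4.6618 W.
P_in = P_out/η = 4.6618/0.825 = 5.6507 W.
I_p = P_in/V_p = 5.6507/220 = 0.0257 A.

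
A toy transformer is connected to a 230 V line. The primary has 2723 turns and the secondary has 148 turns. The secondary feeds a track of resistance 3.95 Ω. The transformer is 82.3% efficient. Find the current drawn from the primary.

V_s = 230 × 148/2723 = 12.501 V.
I_s = V_s/R = 12.501/3.95 = 3.1648 A.
P_out = V_s I_s = 12.501 × 3.1648 = 39.563 W.
P_in = P_out/η = 39.563/0.823 = 48.071 W.
I_p = P_in/V_p = 48.071/230 = 0.209 A.

I_p ≈ 0.209 A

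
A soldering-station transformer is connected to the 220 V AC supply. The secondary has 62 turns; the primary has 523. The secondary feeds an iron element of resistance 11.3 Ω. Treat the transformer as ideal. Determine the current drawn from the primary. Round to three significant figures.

I_p ≈ 0.274 A

V_s = V_p × N_s/N_p = 220 × 62/523 = 26.080 V.
I_s = V_s/R = 26.080/11.3 = 2.3080 A.
For an ideal transformer I_p N_p = I_s N_s, so I_p = 2.3080 × 62/523 = 0.274 A.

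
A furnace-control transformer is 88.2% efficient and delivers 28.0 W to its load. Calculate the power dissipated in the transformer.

P_loss ≈ 3.75 W

P_in = P_out/η = 28.0/0.882 = 31.7460 W.
P_loss = P_in − P_out = 31.7460 − 28.0 = 3.75 W.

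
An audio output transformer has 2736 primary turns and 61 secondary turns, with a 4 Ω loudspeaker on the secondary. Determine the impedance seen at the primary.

Z_p ≈ 8050 Ω

Z_p = (N_p/N_s)² × Z_s = (2736/61)² × 4 = 8050 Ω.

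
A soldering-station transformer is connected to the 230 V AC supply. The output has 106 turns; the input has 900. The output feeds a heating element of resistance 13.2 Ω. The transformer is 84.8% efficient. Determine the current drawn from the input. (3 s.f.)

V_out = 230 × 106/900 = 27.089 V.
I_out = V_out/R = 27.089/13.2 = 2.0522 A.
P_out = V_out I_out = 27.089 × 2.0522 = 55.592 W.
P_in = P_out/η = 55.592/0.848 = 65.556 W.
I_in = P_in/V_in = 65.556/230 = 0.285 A.

I_in ≈ 0.285 A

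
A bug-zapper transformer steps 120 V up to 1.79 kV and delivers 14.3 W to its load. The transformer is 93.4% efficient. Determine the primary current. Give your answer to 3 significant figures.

I_p ≈ 0.128 A

P_in = P_out/η = 14.3/0.934 = 15.310 W.
I_p = P_in/V_p = 15.310/120 = 0.128 A.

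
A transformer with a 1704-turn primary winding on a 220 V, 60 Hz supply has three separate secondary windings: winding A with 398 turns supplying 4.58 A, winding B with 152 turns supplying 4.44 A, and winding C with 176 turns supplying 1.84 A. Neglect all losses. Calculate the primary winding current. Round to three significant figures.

I_p ≈ 1.66 A

V_A = 220 × 398/1704 = 51.385 V; V_B = 220 × 152/1704 = 19.624 V; V_C = 220 × 176/1704 = 22.723 V.
P_out = V_A I_A + V_B I_B + V_C I_C = 51.385×4.58 + 19.624×4.44 + 22.723×1.84 = 235.34 + 87.132 + 41.810 = 364.29 W.
Ideal ⇒ P_in = P_out, so I_p = P_out/V_p = 364.29/220 = 1.66 A.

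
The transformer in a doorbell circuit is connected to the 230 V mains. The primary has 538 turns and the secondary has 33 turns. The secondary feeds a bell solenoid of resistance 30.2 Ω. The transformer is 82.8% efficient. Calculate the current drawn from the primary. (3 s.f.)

I_p ≈ 0.0346 A

V_s = 230 × 33/538 = 14.108 V.
I_s = V_s/R = 14.108/30.2 = 0.46715 A.
P_out = V_s I_s = 14.108 × 0.46715 = 6.5904 W.
P_in = P_out/η = 6.5904/0.828 = 7.9594 W.
I_p = P_in/V_p = 7.9594/230 = 0.0346 A.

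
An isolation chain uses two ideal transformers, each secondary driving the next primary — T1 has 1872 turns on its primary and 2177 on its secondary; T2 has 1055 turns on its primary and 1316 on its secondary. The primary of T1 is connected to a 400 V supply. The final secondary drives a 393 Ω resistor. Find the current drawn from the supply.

Secondary of T1: V = 400.00 × 2177/1872 = 465.17 V.
Secondary of T2: V = 465.17 × 1316/1055 = 580.25 V.
I_load = 580.25/393 = 1.4765 A, so P_out = 580.25 × 1.4765 = 856.72 W.
All ideal ⇒ P_in = P_out, so I_supply = 856.72/400 = 2.14 A.

I_supply ≈ 2.14 A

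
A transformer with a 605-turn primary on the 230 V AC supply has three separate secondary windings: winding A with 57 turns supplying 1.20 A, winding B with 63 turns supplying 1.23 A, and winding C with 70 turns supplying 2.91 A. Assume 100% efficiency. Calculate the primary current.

I_p ≈ 0.578 A

V_A = 230 × 57/605 = 21.669 V; V_B = 230 × 63/605 = 23.950 V; V_C = 230 × 70/605 = 26.612 V.
P_out = V_A I_A + V_B I_B + V_C I_C = 21.669×1.20 + 23.950×1.23 + 26.612×2.91 = 26.003 + 29.459 + 77.440 = 132.90 W.
Ideal ⇒ P_in = P_out, so I_p = P_out/V_p = 132.90/230 = 0.578 A.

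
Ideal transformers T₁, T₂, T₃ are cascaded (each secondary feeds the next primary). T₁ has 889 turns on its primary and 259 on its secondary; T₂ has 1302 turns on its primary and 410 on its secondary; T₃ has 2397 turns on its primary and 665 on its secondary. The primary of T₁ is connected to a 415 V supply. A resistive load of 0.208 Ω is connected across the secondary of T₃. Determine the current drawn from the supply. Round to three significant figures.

I_supply ≈ 1.29 A

After T₁: V = 415.00 × 259/889 = 120.91 V.
After T₂: V = 120.91 × 410/1302 = 38.073 V.
After T₃: V = 38.073 × 665/2397 = 10.563 V.
I_load = 10.563/0.208 = 50.782 A, so P_out = 10.563 × 50.782 = 536.39 W.
All ideal ⇒ P_in = P_out, so I_supply = 536.39/415 = 1.29 A.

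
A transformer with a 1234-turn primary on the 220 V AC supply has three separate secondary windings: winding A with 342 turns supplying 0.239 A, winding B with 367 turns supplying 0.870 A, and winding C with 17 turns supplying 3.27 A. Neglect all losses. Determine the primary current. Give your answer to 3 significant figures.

V_A = 220 × 342/1234 = 60.972 V; V_B = 220 × 367/1234 = 65.429 V; V_C = 220 × 17/1234 = 3.0308 V.
P_out = V_A I_A + V_B I_B + V_C I_C = 60.972×0.239 + 65.429×0.870 + 3.0308×3.27 = 14.572 + 56.924 + 9.9107 = 81.407 W.
Ideal ⇒ P_in = P_out, so I_p = P_out/V_p = 81.407/220 = 0.370 A.

I_p ≈ 0.370 A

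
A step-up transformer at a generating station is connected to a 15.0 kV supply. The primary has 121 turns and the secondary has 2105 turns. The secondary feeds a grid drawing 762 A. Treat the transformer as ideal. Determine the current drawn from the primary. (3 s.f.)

For an ideal transformer I_p N_p = I_s N_s, so I_p = 762 × 2105/121 = 13300 A.

I_p ≈ 13300 A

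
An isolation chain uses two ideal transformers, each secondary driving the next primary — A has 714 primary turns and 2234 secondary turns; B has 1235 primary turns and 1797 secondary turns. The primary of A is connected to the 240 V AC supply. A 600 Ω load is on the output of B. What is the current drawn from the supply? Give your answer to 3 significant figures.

I_supply ≈ 8.29 A

Secondary of A: V = 240.00 × 2234/714 = 750.92 V.
Secondary of B: V = 750.92 × 1797/1235 = 1092.6 V.
I_load = 1092.6/600 = 1.8211 A, so P_out = 1092.6 × 1.8211 = 1989.8 W.
All ideal ⇒ P_in = P_out, so I_supply = 1989.8/240 = 8.29 A.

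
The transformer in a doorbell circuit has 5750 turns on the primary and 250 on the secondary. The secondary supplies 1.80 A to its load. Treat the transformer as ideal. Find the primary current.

I_p ≈ 0.0783 A

For an ideal transformer I_p/I_s = N_s/N_p, so I_p = 1.80 × 250/5750 = 0.0783 A.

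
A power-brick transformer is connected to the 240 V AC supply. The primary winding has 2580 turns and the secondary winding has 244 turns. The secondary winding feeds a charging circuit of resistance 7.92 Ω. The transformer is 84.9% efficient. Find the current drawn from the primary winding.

V_s = 240 × 244/2580 = 22.698 V.
I_s = V_s/R = 22.698/7.92 = 2.8659 A.
P_out = V_s I_s = 22.698 × 2.8659 = 65.049 W.
P_in = P_out/η = 65.049/0.849 = 76.618 W.
I_p = P_in/V_p = 76.618/240 = 0.319 A.

I_p ≈ 0.319 A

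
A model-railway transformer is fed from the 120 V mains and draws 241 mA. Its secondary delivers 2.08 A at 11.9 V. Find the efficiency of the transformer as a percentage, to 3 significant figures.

P_in = 120 × 0.241 = 28.9200 W.
P_out = 11.9 × 2.08 = 24.7520 W.
η = P_out/P_in = 24.7520/28.9200 = 0.856.

η ≈ 85.6%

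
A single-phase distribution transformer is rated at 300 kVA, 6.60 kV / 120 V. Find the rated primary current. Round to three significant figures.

I_p ≈ 45.5 A

I_p = S/V_p = 300000/6600 = 45.5 A.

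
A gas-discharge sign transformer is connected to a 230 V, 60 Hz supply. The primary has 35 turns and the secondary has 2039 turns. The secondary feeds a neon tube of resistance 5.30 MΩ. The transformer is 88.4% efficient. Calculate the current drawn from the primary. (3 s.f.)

I_p ≈ 0.167 A

V_s = 230 × 2039/35 = 13399 V.
I_s = V_s/R = 13399/(5.30×10^6) = 0.0025281 A.
P_out = V_s I_s = 13399 × 0.0025281 = 33.875 W.
P_in = P_out/η = 33.875/0.884 = 38.320 W.
I_p = P_in/V_p = 38.320/230 = 0.167 A.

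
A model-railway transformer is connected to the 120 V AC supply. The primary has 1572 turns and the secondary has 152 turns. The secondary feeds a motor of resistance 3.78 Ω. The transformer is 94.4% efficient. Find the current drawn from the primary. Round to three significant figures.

I_p ≈ 0.314 A

V_s = 120 × 152/1572 = 11.603 V.
I_s = V_s/R = 11.603/3.78 = 3.0696 A.
P_out = V_s I_s = 11.603 × 3.0696 = 35.617 W.
P_in = P_out/η = 35.617/0.944 = 37.729 W.
I_p = P_in/V_p = 37.729/120 = 0.314 A.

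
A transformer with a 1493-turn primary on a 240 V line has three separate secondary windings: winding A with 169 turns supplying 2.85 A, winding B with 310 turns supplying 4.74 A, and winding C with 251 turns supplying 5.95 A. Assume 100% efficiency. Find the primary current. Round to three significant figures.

I_p ≈ 2.31 A

V_A = 240 × 169/1493 = 27.167 V; V_B = 240 × 310/1493 = 49.833 V; V_C = 240 × 251/1493 = 40.348 V.
P_out = V_A I_A + V_B I_B + V_C I_C = 27.167×2.85 + 49.833×4.74 + 40.348×5.95 = 77.425 + 236.21 + 240.07 = 553.70 W.
Ideal ⇒ P_in = P_out, so I_p = P_out/V_p = 553.70/240 = 2.31 A.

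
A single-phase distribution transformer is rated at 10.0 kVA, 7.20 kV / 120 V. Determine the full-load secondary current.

I_s = S/V_s = 10000/120 = 83.3 A.

I_s ≈ 83.3 A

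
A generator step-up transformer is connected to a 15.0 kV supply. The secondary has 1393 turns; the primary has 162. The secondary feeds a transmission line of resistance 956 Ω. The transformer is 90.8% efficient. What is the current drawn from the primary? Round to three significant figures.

V_s = 15000 × 1393/162 = 128980 V.
I_s = V_s/R = 128980/956 = 134.92 A.
P_out = V_s I_s = 128980 × 134.92 = 1.7402×10^7 W.
P_in = P_out/η = 1.7402×10^7/0.908 = 1.9165×10^7 W.
I_p = P_in/V_p = 1.9165×10^7/15000 = 1280 A.

I_p ≈ 1280 A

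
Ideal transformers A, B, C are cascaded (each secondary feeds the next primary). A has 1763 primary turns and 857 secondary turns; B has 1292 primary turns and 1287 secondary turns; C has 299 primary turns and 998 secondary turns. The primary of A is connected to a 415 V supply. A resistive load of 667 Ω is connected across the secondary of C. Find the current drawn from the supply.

I_supply ≈ 1.63 A

Secondary of A: V = 415.00 × 857/1763 = 201.73 V.
Secondary of B: V = 201.73 × 1287/1292 = 200.95 V.
Secondary of C: V = 200.95 × 998/299 = 670.74 V.
I_load = 670.74/667 = 1.0056 A, so P_out = 670.74 × 1.0056 = 674.49 W.
All ideal ⇒ P_in = P_out, so I_supply = 674.49/415 = 1.63 A.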